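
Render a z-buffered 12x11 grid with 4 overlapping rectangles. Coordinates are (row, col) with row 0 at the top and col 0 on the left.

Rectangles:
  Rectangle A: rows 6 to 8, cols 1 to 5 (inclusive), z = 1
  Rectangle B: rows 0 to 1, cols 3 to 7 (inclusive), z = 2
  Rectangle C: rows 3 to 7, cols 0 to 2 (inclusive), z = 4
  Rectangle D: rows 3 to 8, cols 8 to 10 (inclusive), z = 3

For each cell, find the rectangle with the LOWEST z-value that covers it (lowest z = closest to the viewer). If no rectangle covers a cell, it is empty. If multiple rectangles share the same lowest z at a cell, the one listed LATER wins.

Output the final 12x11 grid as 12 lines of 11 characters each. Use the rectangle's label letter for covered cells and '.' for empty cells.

...BBBBB...
...BBBBB...
...........
CCC.....DDD
CCC.....DDD
CCC.....DDD
CAAAAA..DDD
CAAAAA..DDD
.AAAAA..DDD
...........
...........
...........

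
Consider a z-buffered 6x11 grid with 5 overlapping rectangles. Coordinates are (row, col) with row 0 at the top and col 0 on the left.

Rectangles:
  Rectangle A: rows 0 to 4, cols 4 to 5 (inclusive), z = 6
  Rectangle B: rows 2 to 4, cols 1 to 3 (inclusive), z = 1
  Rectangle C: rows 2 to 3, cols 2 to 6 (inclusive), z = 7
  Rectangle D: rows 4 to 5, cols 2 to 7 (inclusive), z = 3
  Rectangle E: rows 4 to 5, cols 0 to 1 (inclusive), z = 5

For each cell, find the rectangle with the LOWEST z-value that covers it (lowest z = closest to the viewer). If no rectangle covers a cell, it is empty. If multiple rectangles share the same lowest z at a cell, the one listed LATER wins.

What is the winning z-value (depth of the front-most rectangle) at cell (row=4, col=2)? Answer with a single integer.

Check cell (4,2):
  A: rows 0-4 cols 4-5 -> outside (col miss)
  B: rows 2-4 cols 1-3 z=1 -> covers; best now B (z=1)
  C: rows 2-3 cols 2-6 -> outside (row miss)
  D: rows 4-5 cols 2-7 z=3 -> covers; best now B (z=1)
  E: rows 4-5 cols 0-1 -> outside (col miss)
Winner: B at z=1

Answer: 1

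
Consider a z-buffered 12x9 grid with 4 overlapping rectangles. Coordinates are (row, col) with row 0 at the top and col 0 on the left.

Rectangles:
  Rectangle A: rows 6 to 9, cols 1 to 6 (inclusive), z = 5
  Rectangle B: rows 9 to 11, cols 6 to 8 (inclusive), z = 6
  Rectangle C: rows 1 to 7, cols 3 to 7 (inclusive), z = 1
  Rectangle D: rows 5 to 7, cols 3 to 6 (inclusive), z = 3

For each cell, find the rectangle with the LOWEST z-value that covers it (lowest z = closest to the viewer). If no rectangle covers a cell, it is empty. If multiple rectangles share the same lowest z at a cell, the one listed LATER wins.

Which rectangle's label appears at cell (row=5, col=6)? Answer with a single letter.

Answer: C

Derivation:
Check cell (5,6):
  A: rows 6-9 cols 1-6 -> outside (row miss)
  B: rows 9-11 cols 6-8 -> outside (row miss)
  C: rows 1-7 cols 3-7 z=1 -> covers; best now C (z=1)
  D: rows 5-7 cols 3-6 z=3 -> covers; best now C (z=1)
Winner: C at z=1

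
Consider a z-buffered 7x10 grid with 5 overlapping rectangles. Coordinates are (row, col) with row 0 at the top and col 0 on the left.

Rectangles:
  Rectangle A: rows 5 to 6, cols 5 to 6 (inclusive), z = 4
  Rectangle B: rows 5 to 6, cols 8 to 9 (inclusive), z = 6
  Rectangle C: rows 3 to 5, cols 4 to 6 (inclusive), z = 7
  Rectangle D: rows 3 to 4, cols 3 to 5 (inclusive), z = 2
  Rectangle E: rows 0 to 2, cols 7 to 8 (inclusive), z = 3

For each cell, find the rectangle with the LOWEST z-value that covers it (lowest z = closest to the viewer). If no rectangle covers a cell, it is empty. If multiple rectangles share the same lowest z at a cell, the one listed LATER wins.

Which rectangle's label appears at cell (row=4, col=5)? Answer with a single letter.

Check cell (4,5):
  A: rows 5-6 cols 5-6 -> outside (row miss)
  B: rows 5-6 cols 8-9 -> outside (row miss)
  C: rows 3-5 cols 4-6 z=7 -> covers; best now C (z=7)
  D: rows 3-4 cols 3-5 z=2 -> covers; best now D (z=2)
  E: rows 0-2 cols 7-8 -> outside (row miss)
Winner: D at z=2

Answer: D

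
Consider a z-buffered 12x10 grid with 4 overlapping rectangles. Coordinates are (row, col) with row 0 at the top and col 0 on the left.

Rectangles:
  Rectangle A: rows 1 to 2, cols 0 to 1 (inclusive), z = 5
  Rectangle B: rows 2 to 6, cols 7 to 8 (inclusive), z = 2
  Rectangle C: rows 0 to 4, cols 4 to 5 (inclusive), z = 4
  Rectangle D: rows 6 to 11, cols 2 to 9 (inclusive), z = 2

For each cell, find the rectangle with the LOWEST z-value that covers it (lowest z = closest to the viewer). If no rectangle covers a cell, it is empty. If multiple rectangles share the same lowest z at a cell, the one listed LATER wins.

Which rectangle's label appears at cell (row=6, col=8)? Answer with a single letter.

Check cell (6,8):
  A: rows 1-2 cols 0-1 -> outside (row miss)
  B: rows 2-6 cols 7-8 z=2 -> covers; best now B (z=2)
  C: rows 0-4 cols 4-5 -> outside (row miss)
  D: rows 6-11 cols 2-9 z=2 -> covers; best now D (z=2)
Winner: D at z=2

Answer: D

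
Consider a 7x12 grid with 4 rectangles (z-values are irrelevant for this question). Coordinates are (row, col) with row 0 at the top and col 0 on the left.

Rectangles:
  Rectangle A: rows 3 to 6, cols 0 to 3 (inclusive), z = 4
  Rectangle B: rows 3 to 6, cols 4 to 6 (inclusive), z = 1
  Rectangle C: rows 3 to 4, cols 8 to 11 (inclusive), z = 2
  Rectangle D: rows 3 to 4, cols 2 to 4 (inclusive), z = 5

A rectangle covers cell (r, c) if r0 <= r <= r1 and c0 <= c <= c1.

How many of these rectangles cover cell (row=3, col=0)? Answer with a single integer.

Answer: 1

Derivation:
Check cell (3,0):
  A: rows 3-6 cols 0-3 -> covers
  B: rows 3-6 cols 4-6 -> outside (col miss)
  C: rows 3-4 cols 8-11 -> outside (col miss)
  D: rows 3-4 cols 2-4 -> outside (col miss)
Count covering = 1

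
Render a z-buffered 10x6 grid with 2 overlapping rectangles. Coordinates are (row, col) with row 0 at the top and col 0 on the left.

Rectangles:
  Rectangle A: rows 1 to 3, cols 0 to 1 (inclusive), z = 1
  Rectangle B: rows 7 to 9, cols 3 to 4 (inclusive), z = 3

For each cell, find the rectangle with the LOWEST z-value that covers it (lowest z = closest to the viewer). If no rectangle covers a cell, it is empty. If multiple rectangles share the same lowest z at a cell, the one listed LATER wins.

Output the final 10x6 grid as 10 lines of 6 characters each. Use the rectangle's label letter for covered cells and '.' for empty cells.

......
AA....
AA....
AA....
......
......
......
...BB.
...BB.
...BB.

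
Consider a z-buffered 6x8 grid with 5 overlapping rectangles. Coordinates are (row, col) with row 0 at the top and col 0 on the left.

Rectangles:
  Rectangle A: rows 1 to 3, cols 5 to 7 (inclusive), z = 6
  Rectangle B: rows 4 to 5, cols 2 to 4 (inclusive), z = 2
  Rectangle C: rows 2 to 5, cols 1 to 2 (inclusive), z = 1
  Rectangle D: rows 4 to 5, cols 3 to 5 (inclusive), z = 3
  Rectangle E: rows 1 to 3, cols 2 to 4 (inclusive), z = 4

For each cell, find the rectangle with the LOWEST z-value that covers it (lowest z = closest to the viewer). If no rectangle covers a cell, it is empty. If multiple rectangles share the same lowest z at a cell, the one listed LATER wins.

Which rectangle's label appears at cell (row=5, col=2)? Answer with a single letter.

Check cell (5,2):
  A: rows 1-3 cols 5-7 -> outside (row miss)
  B: rows 4-5 cols 2-4 z=2 -> covers; best now B (z=2)
  C: rows 2-5 cols 1-2 z=1 -> covers; best now C (z=1)
  D: rows 4-5 cols 3-5 -> outside (col miss)
  E: rows 1-3 cols 2-4 -> outside (row miss)
Winner: C at z=1

Answer: C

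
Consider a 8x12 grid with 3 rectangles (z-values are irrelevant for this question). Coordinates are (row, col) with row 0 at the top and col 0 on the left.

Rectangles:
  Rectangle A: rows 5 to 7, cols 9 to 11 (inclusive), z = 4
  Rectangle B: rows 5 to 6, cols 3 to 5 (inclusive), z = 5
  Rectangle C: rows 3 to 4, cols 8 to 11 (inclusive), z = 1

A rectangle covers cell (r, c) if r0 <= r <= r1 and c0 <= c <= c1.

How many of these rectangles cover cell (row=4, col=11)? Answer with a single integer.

Check cell (4,11):
  A: rows 5-7 cols 9-11 -> outside (row miss)
  B: rows 5-6 cols 3-5 -> outside (row miss)
  C: rows 3-4 cols 8-11 -> covers
Count covering = 1

Answer: 1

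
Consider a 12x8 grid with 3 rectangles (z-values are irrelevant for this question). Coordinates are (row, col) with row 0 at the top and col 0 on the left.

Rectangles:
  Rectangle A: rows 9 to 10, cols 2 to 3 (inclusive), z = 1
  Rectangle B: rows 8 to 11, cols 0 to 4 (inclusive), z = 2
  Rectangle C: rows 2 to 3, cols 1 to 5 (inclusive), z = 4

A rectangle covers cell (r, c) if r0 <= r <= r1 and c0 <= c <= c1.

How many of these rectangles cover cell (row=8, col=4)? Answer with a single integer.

Check cell (8,4):
  A: rows 9-10 cols 2-3 -> outside (row miss)
  B: rows 8-11 cols 0-4 -> covers
  C: rows 2-3 cols 1-5 -> outside (row miss)
Count covering = 1

Answer: 1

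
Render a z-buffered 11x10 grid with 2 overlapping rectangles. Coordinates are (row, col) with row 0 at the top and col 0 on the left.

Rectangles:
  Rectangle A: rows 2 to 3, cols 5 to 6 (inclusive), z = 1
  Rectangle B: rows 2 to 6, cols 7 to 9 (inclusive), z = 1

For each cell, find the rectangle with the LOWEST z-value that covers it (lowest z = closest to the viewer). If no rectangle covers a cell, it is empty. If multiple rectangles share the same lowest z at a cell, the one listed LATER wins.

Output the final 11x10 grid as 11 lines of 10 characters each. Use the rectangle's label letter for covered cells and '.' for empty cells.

..........
..........
.....AABBB
.....AABBB
.......BBB
.......BBB
.......BBB
..........
..........
..........
..........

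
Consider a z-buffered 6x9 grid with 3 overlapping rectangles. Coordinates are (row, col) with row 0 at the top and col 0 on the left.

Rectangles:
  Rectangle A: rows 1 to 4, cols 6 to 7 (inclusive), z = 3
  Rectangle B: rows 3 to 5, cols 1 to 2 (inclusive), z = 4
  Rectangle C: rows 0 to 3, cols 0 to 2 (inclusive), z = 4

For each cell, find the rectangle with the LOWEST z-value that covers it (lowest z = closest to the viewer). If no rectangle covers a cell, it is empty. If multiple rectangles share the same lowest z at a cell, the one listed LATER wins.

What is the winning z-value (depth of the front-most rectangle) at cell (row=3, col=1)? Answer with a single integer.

Check cell (3,1):
  A: rows 1-4 cols 6-7 -> outside (col miss)
  B: rows 3-5 cols 1-2 z=4 -> covers; best now B (z=4)
  C: rows 0-3 cols 0-2 z=4 -> covers; best now C (z=4)
Winner: C at z=4

Answer: 4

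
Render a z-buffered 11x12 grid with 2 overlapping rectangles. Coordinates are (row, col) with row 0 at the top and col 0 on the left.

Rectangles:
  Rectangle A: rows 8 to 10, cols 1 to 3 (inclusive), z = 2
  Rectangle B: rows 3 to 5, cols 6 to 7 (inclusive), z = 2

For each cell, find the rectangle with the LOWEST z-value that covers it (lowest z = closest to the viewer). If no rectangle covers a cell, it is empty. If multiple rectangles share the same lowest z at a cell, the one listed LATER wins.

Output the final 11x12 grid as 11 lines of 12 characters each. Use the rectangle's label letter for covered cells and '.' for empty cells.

............
............
............
......BB....
......BB....
......BB....
............
............
.AAA........
.AAA........
.AAA........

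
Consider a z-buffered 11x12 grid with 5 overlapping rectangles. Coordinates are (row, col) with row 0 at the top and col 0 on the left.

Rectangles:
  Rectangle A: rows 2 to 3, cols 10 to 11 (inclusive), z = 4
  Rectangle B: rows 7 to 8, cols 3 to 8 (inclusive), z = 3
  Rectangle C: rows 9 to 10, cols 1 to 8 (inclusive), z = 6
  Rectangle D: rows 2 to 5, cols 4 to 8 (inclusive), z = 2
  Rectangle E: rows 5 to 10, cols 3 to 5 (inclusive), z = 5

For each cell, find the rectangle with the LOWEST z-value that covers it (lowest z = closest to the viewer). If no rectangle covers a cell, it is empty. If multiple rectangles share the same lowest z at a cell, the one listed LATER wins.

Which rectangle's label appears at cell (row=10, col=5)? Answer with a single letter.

Check cell (10,5):
  A: rows 2-3 cols 10-11 -> outside (row miss)
  B: rows 7-8 cols 3-8 -> outside (row miss)
  C: rows 9-10 cols 1-8 z=6 -> covers; best now C (z=6)
  D: rows 2-5 cols 4-8 -> outside (row miss)
  E: rows 5-10 cols 3-5 z=5 -> covers; best now E (z=5)
Winner: E at z=5

Answer: E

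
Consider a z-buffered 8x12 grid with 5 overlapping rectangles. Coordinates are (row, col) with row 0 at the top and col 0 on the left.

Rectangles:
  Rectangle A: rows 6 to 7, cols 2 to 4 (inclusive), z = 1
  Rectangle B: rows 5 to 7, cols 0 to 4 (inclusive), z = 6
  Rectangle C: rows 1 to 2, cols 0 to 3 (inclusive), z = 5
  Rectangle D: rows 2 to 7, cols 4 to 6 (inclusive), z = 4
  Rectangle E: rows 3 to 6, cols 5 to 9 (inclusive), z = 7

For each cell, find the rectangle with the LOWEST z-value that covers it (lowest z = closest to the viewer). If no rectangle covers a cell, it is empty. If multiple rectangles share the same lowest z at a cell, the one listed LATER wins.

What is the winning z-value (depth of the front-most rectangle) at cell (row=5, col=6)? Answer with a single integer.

Check cell (5,6):
  A: rows 6-7 cols 2-4 -> outside (row miss)
  B: rows 5-7 cols 0-4 -> outside (col miss)
  C: rows 1-2 cols 0-3 -> outside (row miss)
  D: rows 2-7 cols 4-6 z=4 -> covers; best now D (z=4)
  E: rows 3-6 cols 5-9 z=7 -> covers; best now D (z=4)
Winner: D at z=4

Answer: 4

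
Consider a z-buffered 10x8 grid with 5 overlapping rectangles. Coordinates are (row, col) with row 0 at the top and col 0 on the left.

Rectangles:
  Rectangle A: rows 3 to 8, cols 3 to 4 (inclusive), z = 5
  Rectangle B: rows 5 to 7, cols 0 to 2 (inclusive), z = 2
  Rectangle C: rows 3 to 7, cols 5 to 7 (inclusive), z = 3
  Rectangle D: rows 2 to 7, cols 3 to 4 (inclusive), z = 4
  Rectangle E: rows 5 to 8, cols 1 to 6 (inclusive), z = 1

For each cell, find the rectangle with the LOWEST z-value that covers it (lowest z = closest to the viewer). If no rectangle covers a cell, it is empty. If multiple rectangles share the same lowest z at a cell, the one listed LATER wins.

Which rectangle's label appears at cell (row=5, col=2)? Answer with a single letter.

Check cell (5,2):
  A: rows 3-8 cols 3-4 -> outside (col miss)
  B: rows 5-7 cols 0-2 z=2 -> covers; best now B (z=2)
  C: rows 3-7 cols 5-7 -> outside (col miss)
  D: rows 2-7 cols 3-4 -> outside (col miss)
  E: rows 5-8 cols 1-6 z=1 -> covers; best now E (z=1)
Winner: E at z=1

Answer: E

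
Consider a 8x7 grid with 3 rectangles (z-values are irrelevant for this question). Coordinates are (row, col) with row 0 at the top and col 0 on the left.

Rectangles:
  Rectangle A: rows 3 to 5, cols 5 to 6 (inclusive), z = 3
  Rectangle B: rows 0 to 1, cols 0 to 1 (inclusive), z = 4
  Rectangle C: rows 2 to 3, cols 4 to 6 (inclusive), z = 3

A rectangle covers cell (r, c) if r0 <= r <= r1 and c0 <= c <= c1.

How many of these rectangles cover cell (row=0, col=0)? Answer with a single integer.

Answer: 1

Derivation:
Check cell (0,0):
  A: rows 3-5 cols 5-6 -> outside (row miss)
  B: rows 0-1 cols 0-1 -> covers
  C: rows 2-3 cols 4-6 -> outside (row miss)
Count covering = 1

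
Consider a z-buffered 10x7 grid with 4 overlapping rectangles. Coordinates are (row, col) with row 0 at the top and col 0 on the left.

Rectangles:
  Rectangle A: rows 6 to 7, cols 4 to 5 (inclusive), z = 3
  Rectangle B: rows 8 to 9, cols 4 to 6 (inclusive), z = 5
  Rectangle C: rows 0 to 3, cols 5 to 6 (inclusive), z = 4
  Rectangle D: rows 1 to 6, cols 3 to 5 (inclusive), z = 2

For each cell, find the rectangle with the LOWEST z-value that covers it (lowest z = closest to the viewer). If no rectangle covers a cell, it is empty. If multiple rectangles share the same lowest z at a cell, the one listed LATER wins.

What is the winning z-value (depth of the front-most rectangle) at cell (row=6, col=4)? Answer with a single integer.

Check cell (6,4):
  A: rows 6-7 cols 4-5 z=3 -> covers; best now A (z=3)
  B: rows 8-9 cols 4-6 -> outside (row miss)
  C: rows 0-3 cols 5-6 -> outside (row miss)
  D: rows 1-6 cols 3-5 z=2 -> covers; best now D (z=2)
Winner: D at z=2

Answer: 2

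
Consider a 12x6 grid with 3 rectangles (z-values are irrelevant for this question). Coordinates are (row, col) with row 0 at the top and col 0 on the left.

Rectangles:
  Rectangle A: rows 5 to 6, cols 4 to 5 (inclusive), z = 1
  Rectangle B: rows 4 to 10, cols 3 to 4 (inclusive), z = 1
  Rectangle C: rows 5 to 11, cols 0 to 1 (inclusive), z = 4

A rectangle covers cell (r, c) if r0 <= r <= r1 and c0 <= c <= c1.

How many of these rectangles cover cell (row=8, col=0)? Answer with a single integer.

Answer: 1

Derivation:
Check cell (8,0):
  A: rows 5-6 cols 4-5 -> outside (row miss)
  B: rows 4-10 cols 3-4 -> outside (col miss)
  C: rows 5-11 cols 0-1 -> covers
Count covering = 1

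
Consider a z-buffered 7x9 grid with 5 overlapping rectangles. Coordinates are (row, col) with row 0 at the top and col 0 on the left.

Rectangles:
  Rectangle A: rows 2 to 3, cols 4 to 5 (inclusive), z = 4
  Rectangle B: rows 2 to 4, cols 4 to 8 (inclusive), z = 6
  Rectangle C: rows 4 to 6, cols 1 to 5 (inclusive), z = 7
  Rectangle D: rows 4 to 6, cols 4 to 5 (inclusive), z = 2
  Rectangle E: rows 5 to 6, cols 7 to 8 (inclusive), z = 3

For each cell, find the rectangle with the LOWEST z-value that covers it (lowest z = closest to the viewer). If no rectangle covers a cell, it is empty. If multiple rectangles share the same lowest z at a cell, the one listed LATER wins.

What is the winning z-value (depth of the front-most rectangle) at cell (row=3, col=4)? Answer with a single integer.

Answer: 4

Derivation:
Check cell (3,4):
  A: rows 2-3 cols 4-5 z=4 -> covers; best now A (z=4)
  B: rows 2-4 cols 4-8 z=6 -> covers; best now A (z=4)
  C: rows 4-6 cols 1-5 -> outside (row miss)
  D: rows 4-6 cols 4-5 -> outside (row miss)
  E: rows 5-6 cols 7-8 -> outside (row miss)
Winner: A at z=4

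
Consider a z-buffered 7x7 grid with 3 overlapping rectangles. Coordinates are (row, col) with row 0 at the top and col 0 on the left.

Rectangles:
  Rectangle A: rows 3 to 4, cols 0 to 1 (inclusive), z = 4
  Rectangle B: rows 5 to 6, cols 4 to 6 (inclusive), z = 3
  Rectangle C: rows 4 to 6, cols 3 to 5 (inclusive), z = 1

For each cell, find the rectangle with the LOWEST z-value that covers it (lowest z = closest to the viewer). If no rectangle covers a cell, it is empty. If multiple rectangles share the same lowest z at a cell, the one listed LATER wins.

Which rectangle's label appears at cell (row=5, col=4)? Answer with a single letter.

Answer: C

Derivation:
Check cell (5,4):
  A: rows 3-4 cols 0-1 -> outside (row miss)
  B: rows 5-6 cols 4-6 z=3 -> covers; best now B (z=3)
  C: rows 4-6 cols 3-5 z=1 -> covers; best now C (z=1)
Winner: C at z=1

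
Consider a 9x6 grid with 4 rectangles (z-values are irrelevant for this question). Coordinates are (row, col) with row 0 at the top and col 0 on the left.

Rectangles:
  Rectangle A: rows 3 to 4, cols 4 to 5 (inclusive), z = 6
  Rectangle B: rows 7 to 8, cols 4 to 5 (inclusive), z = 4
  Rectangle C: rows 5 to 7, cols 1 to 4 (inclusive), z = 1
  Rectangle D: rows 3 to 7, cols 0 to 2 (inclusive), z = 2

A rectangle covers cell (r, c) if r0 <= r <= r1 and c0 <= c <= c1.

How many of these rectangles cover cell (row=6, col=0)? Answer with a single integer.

Check cell (6,0):
  A: rows 3-4 cols 4-5 -> outside (row miss)
  B: rows 7-8 cols 4-5 -> outside (row miss)
  C: rows 5-7 cols 1-4 -> outside (col miss)
  D: rows 3-7 cols 0-2 -> covers
Count covering = 1

Answer: 1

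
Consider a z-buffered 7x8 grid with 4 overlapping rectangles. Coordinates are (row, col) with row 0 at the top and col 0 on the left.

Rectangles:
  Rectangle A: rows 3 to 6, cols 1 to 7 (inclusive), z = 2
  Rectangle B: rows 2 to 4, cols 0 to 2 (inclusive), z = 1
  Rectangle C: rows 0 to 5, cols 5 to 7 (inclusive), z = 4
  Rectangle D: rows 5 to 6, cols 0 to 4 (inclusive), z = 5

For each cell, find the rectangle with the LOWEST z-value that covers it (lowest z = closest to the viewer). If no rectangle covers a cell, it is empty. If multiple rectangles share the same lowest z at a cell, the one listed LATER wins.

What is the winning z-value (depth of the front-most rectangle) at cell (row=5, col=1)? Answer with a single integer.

Answer: 2

Derivation:
Check cell (5,1):
  A: rows 3-6 cols 1-7 z=2 -> covers; best now A (z=2)
  B: rows 2-4 cols 0-2 -> outside (row miss)
  C: rows 0-5 cols 5-7 -> outside (col miss)
  D: rows 5-6 cols 0-4 z=5 -> covers; best now A (z=2)
Winner: A at z=2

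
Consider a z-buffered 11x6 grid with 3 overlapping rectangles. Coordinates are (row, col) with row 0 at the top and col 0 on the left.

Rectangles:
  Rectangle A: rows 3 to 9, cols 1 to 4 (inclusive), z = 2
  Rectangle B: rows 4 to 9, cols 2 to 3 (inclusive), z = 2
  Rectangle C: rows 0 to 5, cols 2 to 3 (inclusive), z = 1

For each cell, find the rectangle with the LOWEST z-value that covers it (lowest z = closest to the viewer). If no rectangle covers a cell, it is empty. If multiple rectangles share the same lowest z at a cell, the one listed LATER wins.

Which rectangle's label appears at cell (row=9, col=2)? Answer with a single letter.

Check cell (9,2):
  A: rows 3-9 cols 1-4 z=2 -> covers; best now A (z=2)
  B: rows 4-9 cols 2-3 z=2 -> covers; best now B (z=2)
  C: rows 0-5 cols 2-3 -> outside (row miss)
Winner: B at z=2

Answer: B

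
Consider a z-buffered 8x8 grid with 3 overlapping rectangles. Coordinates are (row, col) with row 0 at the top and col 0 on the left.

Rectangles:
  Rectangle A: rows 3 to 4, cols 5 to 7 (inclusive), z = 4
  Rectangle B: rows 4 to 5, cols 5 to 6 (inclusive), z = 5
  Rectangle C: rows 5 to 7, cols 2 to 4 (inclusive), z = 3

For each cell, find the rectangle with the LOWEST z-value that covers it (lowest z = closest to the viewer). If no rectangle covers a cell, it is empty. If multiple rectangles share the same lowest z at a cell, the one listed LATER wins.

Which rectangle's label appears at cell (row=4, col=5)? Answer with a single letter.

Check cell (4,5):
  A: rows 3-4 cols 5-7 z=4 -> covers; best now A (z=4)
  B: rows 4-5 cols 5-6 z=5 -> covers; best now A (z=4)
  C: rows 5-7 cols 2-4 -> outside (row miss)
Winner: A at z=4

Answer: A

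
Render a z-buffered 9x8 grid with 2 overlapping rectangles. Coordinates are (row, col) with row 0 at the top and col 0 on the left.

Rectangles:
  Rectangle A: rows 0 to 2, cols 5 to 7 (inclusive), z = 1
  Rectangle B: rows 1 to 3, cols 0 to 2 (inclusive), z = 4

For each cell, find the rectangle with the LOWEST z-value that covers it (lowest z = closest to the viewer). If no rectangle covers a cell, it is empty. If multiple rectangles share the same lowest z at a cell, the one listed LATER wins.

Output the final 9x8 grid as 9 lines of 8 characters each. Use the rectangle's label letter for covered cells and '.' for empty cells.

.....AAA
BBB..AAA
BBB..AAA
BBB.....
........
........
........
........
........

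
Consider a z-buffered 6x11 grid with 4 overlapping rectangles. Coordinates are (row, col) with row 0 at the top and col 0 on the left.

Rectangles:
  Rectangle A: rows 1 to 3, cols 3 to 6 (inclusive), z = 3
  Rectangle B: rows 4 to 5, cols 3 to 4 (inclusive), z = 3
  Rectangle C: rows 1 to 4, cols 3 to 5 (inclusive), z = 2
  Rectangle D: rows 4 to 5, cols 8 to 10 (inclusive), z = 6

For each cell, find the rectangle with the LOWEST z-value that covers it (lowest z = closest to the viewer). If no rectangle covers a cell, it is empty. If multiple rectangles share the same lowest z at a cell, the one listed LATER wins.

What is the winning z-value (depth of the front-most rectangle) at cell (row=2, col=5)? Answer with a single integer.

Check cell (2,5):
  A: rows 1-3 cols 3-6 z=3 -> covers; best now A (z=3)
  B: rows 4-5 cols 3-4 -> outside (row miss)
  C: rows 1-4 cols 3-5 z=2 -> covers; best now C (z=2)
  D: rows 4-5 cols 8-10 -> outside (row miss)
Winner: C at z=2

Answer: 2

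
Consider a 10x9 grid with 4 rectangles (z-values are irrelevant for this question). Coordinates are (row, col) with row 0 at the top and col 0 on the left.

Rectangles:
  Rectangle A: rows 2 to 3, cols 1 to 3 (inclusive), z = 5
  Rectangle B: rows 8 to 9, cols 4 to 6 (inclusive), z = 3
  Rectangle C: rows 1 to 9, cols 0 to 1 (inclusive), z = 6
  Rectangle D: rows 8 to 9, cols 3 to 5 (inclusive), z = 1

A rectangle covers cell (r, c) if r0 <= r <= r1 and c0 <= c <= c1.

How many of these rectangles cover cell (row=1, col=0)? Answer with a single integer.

Answer: 1

Derivation:
Check cell (1,0):
  A: rows 2-3 cols 1-3 -> outside (row miss)
  B: rows 8-9 cols 4-6 -> outside (row miss)
  C: rows 1-9 cols 0-1 -> covers
  D: rows 8-9 cols 3-5 -> outside (row miss)
Count covering = 1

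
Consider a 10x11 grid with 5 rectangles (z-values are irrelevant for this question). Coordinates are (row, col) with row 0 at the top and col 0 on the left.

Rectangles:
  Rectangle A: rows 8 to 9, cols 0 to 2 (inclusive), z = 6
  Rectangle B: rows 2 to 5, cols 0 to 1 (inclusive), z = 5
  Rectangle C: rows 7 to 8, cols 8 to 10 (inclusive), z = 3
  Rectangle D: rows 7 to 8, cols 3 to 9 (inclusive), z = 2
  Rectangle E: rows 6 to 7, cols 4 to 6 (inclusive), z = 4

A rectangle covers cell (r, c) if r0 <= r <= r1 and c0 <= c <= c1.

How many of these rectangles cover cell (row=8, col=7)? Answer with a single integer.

Check cell (8,7):
  A: rows 8-9 cols 0-2 -> outside (col miss)
  B: rows 2-5 cols 0-1 -> outside (row miss)
  C: rows 7-8 cols 8-10 -> outside (col miss)
  D: rows 7-8 cols 3-9 -> covers
  E: rows 6-7 cols 4-6 -> outside (row miss)
Count covering = 1

Answer: 1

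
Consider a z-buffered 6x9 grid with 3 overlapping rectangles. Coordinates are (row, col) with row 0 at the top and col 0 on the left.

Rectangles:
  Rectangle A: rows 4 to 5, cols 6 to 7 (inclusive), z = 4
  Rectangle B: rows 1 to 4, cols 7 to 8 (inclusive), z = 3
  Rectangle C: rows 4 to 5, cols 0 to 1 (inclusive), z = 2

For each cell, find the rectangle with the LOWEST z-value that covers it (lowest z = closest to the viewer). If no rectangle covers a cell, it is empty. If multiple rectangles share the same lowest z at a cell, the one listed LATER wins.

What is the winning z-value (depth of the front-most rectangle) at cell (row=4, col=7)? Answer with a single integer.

Check cell (4,7):
  A: rows 4-5 cols 6-7 z=4 -> covers; best now A (z=4)
  B: rows 1-4 cols 7-8 z=3 -> covers; best now B (z=3)
  C: rows 4-5 cols 0-1 -> outside (col miss)
Winner: B at z=3

Answer: 3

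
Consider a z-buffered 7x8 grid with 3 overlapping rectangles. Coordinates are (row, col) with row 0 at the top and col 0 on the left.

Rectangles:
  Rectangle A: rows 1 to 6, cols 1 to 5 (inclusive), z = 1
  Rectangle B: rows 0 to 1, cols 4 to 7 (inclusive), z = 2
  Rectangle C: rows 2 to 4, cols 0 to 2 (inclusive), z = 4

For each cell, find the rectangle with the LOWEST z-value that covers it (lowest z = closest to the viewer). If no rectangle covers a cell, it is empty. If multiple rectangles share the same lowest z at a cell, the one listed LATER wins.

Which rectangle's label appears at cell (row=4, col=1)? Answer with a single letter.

Check cell (4,1):
  A: rows 1-6 cols 1-5 z=1 -> covers; best now A (z=1)
  B: rows 0-1 cols 4-7 -> outside (row miss)
  C: rows 2-4 cols 0-2 z=4 -> covers; best now A (z=1)
Winner: A at z=1

Answer: A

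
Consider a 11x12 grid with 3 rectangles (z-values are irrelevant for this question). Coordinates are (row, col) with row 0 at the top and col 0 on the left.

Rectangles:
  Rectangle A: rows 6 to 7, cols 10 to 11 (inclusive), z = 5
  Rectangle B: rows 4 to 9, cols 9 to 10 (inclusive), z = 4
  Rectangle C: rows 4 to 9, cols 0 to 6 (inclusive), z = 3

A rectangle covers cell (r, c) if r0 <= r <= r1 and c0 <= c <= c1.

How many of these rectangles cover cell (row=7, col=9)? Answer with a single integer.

Check cell (7,9):
  A: rows 6-7 cols 10-11 -> outside (col miss)
  B: rows 4-9 cols 9-10 -> covers
  C: rows 4-9 cols 0-6 -> outside (col miss)
Count covering = 1

Answer: 1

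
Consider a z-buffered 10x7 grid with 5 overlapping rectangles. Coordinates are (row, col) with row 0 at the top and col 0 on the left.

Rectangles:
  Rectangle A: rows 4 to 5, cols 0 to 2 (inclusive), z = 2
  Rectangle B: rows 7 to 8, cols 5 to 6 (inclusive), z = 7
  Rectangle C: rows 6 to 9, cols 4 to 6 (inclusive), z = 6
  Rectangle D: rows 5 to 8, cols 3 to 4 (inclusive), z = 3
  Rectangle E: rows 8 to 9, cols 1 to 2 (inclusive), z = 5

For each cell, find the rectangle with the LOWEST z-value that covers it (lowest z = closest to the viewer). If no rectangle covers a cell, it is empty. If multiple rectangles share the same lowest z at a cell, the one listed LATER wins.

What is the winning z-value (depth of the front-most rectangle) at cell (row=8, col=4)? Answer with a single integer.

Answer: 3

Derivation:
Check cell (8,4):
  A: rows 4-5 cols 0-2 -> outside (row miss)
  B: rows 7-8 cols 5-6 -> outside (col miss)
  C: rows 6-9 cols 4-6 z=6 -> covers; best now C (z=6)
  D: rows 5-8 cols 3-4 z=3 -> covers; best now D (z=3)
  E: rows 8-9 cols 1-2 -> outside (col miss)
Winner: D at z=3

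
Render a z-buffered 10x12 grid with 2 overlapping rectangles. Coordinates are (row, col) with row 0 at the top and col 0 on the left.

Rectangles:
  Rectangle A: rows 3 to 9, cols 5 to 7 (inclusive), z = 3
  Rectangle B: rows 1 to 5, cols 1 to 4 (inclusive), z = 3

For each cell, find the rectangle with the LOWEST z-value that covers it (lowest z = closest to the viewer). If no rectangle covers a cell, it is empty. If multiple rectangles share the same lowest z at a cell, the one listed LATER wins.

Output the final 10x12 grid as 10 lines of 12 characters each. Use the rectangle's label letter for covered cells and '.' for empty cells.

............
.BBBB.......
.BBBB.......
.BBBBAAA....
.BBBBAAA....
.BBBBAAA....
.....AAA....
.....AAA....
.....AAA....
.....AAA....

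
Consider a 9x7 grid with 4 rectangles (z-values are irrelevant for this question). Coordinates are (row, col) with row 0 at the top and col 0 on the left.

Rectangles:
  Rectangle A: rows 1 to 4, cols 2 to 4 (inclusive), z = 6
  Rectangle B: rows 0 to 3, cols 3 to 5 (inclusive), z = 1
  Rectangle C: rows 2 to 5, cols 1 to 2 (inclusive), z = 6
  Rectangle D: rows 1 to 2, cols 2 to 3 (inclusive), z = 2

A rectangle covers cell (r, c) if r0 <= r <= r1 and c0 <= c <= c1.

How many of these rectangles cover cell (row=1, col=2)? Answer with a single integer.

Answer: 2

Derivation:
Check cell (1,2):
  A: rows 1-4 cols 2-4 -> covers
  B: rows 0-3 cols 3-5 -> outside (col miss)
  C: rows 2-5 cols 1-2 -> outside (row miss)
  D: rows 1-2 cols 2-3 -> covers
Count covering = 2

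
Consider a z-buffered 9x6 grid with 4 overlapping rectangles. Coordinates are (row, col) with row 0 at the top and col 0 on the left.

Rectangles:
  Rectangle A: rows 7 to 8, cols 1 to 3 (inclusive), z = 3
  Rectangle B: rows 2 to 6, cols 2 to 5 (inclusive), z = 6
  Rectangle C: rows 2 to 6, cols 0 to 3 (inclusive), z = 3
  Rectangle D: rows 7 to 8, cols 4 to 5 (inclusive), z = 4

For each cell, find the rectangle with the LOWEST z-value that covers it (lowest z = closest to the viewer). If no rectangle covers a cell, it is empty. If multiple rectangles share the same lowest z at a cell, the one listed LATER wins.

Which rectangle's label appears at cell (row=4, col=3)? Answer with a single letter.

Check cell (4,3):
  A: rows 7-8 cols 1-3 -> outside (row miss)
  B: rows 2-6 cols 2-5 z=6 -> covers; best now B (z=6)
  C: rows 2-6 cols 0-3 z=3 -> covers; best now C (z=3)
  D: rows 7-8 cols 4-5 -> outside (row miss)
Winner: C at z=3

Answer: C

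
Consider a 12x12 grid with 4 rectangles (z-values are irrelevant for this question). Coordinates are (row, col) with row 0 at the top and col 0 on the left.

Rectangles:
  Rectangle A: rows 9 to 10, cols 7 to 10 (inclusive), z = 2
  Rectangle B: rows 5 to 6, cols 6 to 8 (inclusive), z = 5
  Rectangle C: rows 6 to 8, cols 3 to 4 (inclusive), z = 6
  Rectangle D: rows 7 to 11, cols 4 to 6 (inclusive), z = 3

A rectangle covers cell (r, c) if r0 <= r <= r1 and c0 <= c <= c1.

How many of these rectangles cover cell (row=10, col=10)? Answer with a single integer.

Check cell (10,10):
  A: rows 9-10 cols 7-10 -> covers
  B: rows 5-6 cols 6-8 -> outside (row miss)
  C: rows 6-8 cols 3-4 -> outside (row miss)
  D: rows 7-11 cols 4-6 -> outside (col miss)
Count covering = 1

Answer: 1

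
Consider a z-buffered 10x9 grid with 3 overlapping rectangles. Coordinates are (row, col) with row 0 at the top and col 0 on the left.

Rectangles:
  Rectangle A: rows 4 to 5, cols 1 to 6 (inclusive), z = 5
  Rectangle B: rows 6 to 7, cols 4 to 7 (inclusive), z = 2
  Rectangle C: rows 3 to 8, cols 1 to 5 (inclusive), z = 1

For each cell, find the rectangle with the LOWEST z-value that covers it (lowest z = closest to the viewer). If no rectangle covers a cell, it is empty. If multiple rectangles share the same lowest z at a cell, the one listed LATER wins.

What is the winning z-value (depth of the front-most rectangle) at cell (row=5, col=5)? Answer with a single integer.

Check cell (5,5):
  A: rows 4-5 cols 1-6 z=5 -> covers; best now A (z=5)
  B: rows 6-7 cols 4-7 -> outside (row miss)
  C: rows 3-8 cols 1-5 z=1 -> covers; best now C (z=1)
Winner: C at z=1

Answer: 1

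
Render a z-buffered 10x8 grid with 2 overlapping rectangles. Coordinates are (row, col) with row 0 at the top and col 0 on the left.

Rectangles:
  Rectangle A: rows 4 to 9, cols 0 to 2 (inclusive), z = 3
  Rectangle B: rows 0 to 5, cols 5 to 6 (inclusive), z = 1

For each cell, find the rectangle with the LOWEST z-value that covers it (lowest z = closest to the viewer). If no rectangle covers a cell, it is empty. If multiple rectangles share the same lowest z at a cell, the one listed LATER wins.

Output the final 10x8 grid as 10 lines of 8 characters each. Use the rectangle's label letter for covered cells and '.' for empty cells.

.....BB.
.....BB.
.....BB.
.....BB.
AAA..BB.
AAA..BB.
AAA.....
AAA.....
AAA.....
AAA.....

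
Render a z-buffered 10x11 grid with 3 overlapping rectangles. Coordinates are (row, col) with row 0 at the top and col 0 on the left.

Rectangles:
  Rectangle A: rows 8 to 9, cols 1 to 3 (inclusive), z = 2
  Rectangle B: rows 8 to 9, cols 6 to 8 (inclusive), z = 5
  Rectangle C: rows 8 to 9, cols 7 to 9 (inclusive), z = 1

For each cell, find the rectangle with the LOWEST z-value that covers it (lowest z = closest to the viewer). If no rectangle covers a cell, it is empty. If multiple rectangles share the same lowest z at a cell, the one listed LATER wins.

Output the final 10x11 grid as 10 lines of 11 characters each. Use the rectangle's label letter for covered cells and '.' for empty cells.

...........
...........
...........
...........
...........
...........
...........
...........
.AAA..BCCC.
.AAA..BCCC.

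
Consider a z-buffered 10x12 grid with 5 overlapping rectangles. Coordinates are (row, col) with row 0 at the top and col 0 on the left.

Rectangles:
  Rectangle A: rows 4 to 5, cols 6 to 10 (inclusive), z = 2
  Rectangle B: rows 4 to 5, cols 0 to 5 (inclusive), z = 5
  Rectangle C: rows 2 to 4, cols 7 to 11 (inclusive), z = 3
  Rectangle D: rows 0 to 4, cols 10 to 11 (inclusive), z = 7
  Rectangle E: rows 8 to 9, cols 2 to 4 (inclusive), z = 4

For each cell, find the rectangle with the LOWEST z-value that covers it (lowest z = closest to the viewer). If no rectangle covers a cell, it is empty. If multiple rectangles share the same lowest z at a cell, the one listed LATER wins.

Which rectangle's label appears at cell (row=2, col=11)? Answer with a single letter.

Answer: C

Derivation:
Check cell (2,11):
  A: rows 4-5 cols 6-10 -> outside (row miss)
  B: rows 4-5 cols 0-5 -> outside (row miss)
  C: rows 2-4 cols 7-11 z=3 -> covers; best now C (z=3)
  D: rows 0-4 cols 10-11 z=7 -> covers; best now C (z=3)
  E: rows 8-9 cols 2-4 -> outside (row miss)
Winner: C at z=3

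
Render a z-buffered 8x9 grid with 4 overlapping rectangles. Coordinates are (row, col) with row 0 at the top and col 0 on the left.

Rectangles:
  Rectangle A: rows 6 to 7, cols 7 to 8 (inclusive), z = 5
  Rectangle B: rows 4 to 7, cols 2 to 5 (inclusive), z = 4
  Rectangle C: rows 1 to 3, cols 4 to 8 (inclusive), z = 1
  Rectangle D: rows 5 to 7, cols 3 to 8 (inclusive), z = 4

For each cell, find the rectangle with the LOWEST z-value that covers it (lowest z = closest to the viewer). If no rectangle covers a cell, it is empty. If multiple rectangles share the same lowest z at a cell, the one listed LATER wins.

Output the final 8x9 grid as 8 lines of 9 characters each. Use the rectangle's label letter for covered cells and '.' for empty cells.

.........
....CCCCC
....CCCCC
....CCCCC
..BBBB...
..BDDDDDD
..BDDDDDD
..BDDDDDD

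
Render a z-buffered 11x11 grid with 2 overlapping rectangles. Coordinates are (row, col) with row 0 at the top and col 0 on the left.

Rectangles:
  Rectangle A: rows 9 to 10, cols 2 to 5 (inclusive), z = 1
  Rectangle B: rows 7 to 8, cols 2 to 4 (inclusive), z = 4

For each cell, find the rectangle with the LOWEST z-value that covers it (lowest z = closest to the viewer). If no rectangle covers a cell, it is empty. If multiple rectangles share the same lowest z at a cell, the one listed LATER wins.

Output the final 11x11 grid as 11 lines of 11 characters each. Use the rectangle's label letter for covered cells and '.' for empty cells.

...........
...........
...........
...........
...........
...........
...........
..BBB......
..BBB......
..AAAA.....
..AAAA.....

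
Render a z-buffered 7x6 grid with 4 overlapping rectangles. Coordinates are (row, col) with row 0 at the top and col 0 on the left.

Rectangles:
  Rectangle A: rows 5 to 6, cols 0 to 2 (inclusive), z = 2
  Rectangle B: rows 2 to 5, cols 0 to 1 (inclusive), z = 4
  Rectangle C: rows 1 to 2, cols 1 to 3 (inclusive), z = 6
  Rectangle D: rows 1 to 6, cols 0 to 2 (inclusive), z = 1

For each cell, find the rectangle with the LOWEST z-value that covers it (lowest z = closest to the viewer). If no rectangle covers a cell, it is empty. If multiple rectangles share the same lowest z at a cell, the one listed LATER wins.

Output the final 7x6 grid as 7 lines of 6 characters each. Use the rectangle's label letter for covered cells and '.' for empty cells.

......
DDDC..
DDDC..
DDD...
DDD...
DDD...
DDD...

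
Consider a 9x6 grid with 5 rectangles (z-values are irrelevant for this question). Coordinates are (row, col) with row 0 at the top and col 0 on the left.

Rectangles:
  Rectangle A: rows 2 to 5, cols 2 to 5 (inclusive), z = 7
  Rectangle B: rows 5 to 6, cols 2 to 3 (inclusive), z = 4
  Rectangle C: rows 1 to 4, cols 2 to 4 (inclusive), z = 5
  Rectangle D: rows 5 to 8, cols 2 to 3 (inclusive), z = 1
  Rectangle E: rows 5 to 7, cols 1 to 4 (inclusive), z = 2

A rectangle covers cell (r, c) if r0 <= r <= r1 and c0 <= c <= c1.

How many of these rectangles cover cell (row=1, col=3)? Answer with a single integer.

Answer: 1

Derivation:
Check cell (1,3):
  A: rows 2-5 cols 2-5 -> outside (row miss)
  B: rows 5-6 cols 2-3 -> outside (row miss)
  C: rows 1-4 cols 2-4 -> covers
  D: rows 5-8 cols 2-3 -> outside (row miss)
  E: rows 5-7 cols 1-4 -> outside (row miss)
Count covering = 1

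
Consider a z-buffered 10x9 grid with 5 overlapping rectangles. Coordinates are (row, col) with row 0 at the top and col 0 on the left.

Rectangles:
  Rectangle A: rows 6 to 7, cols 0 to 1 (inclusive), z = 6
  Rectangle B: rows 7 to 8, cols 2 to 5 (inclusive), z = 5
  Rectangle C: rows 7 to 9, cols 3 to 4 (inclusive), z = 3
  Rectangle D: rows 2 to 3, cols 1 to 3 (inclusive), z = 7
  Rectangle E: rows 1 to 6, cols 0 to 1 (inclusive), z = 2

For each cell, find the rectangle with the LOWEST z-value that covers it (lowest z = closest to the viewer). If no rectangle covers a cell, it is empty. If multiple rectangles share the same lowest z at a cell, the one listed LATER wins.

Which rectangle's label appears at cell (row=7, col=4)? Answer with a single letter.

Answer: C

Derivation:
Check cell (7,4):
  A: rows 6-7 cols 0-1 -> outside (col miss)
  B: rows 7-8 cols 2-5 z=5 -> covers; best now B (z=5)
  C: rows 7-9 cols 3-4 z=3 -> covers; best now C (z=3)
  D: rows 2-3 cols 1-3 -> outside (row miss)
  E: rows 1-6 cols 0-1 -> outside (row miss)
Winner: C at z=3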